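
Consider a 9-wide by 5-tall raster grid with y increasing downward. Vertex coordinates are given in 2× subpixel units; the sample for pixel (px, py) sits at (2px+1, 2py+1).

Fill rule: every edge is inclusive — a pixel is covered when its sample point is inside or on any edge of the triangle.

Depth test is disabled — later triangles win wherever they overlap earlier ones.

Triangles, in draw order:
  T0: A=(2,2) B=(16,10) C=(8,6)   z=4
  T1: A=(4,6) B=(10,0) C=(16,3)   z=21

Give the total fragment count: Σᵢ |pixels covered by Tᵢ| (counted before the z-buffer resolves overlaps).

T0:
  2·area = 8
  edge (2, 2)→(16, 10): d=(14,8) inclusive
  edge (16, 10)→(8, 6): d=(-8,-4) inclusive
  edge (8, 6)→(2, 2): d=(-6,-4) inclusive
    (3,2)@(7, 5): e=[2,4,2] → █
    (4,2)@(9, 5): e=[-14,12,10] → ·
    (3,3)@(7, 7): e=[30,-12,-10] → ·
  covered (1 px):
    · · · · · · · · ·
    · · · · · · · · ·
    · · · █ · · · · ·
    · · · · · · · · ·
    · · · · · · · · ·
T1:
  2·area = 54
  edge (4, 6)→(10, 0): d=(6,-6) inclusive
  edge (10, 0)→(16, 3): d=(6,3) inclusive
  edge (16, 3)→(4, 6): d=(-12,3) inclusive
    (4,0)@(9, 1): e=[0,9,45] → █  [on edge]
    (5,0)@(11, 1): e=[12,3,39] → █
    (6,0)@(13, 1): e=[24,-3,33] → ·
    (3,1)@(7, 3): e=[0,27,27] → █  [on edge]
    (6,1)@(13, 3): e=[36,9,9] → █
    (7,1)@(15, 3): e=[48,3,3] → █
    (8,1)@(17, 3): e=[60,-3,-3] → ·
    (2,2)@(5, 5): e=[0,45,9] → █  [on edge]
    (4,2)@(9, 5): e=[24,33,-3] → ·
    (5,2)@(11, 5): e=[36,27,-9] → ·
    (6,2)@(13, 5): e=[48,21,-15] → ·
    (7,2)@(15, 5): e=[60,15,-21] → ·
    (1,3)@(3, 7): e=[0,63,-9] → ·  [on edge]
    (0,4)@(1, 9): e=[0,81,-27] → ·  [on edge]
  covered (9 px):
    · · · · █ █ · · ·
    · · · █ █ █ █ █ ·
    · · █ █ · · · · ·
    · · · · · · · · ·
    · · · · · · · · ·

Result: 10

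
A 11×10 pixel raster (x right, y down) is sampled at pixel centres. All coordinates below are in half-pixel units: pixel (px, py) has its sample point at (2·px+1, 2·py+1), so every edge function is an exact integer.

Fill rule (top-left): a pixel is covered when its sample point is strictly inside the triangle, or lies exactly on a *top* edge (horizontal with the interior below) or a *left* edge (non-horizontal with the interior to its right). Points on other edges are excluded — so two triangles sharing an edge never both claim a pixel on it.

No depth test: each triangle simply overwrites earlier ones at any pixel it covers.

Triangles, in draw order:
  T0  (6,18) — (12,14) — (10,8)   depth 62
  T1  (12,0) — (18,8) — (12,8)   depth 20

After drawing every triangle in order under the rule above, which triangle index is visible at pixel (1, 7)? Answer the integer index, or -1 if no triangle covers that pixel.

T0:
  2·area = 44  (B↔C swapped to make it positive)
  edge (6, 18)→(10, 8): d=(4,-10) top-left  bias=+0
  edge (10, 8)→(12, 14): d=(2,6) right/bottom  bias=-1
  edge (12, 14)→(6, 18): d=(-6,4) right/bottom  bias=-1
    (4,2)@(9, 5): e=[-22,0,66] → ·  [on edge]
    (4,5)@(9, 11): e=[2,12,30] → #
    (5,5)@(11, 11): e=[22,0,22] → ·  [on edge]
    (4,6)@(9, 13): e=[10,16,18] → #
    (5,6)@(11, 13): e=[30,4,10] → #
    (6,6)@(13, 13): e=[50,-8,2] → ·
    (4,7)@(9, 15): e=[18,20,6] → #
    (5,7)@(11, 15): e=[38,8,-2] → ·
    (3,8)@(7, 17): e=[6,36,2] → #
    (4,8)@(9, 17): e=[26,24,-6] → ·
    (6,8)@(13, 17): e=[66,0,-22] → ·  [on edge]
    (3,9)@(7, 19): e=[14,40,-10] → ·
  covered (5 px):
    · · · · · · · · · · ·
    · · · · · · · · · · ·
    · · · · · · · · · · ·
    · · · · · · · · · · ·
    · · · · · · · · · · ·
    · · · · # · · · · · ·
    · · · · # # · · · · ·
    · · · · # · · · · · ·
    · · · # · · · · · · ·
    · · · · · · · · · · ·
T1:
  2·area = 48
  edge (12, 0)→(18, 8): d=(6,8) right/bottom  bias=-1
  edge (18, 8)→(12, 8): d=(-6,0) right/bottom  bias=-1
  edge (12, 8)→(12, 0): d=(0,-8) top-left  bias=+0
    (6,1)@(13, 3): e=[10,30,8] → #
    (7,1)@(15, 3): e=[-6,30,24] → ·
    (6,2)@(13, 5): e=[22,18,8] → #
    (7,2)@(15, 5): e=[6,18,24] → #
    (8,2)@(17, 5): e=[-10,18,40] → ·
    (6,3)@(13, 7): e=[34,6,8] → #
    (8,3)@(17, 7): e=[2,6,40] → #
    (9,3)@(19, 7): e=[-14,6,56] → ·
    (6,4)@(13, 9): e=[46,-6,8] → ·
    (7,4)@(15, 9): e=[30,-6,24] → ·
    (8,4)@(17, 9): e=[14,-6,40] → ·
  covered (6 px):
    · · · · · · · · · · ·
    · · · · · · # · · · ·
    · · · · · · # # · · ·
    · · · · · · # # # · ·
    · · · · · · · · · · ·
    · · · · · · · · · · ·
    · · · · · · · · · · ·
    · · · · · · · · · · ·
    · · · · · · · · · · ·
    · · · · · · · · · · ·

Z-buffer (winner per pixel, '.' = empty):
  . . . . . . . . . . .
  . . . . . . 1 . . . .
  . . . . . . 1 1 . . .
  . . . . . . 1 1 1 . .
  . . . . . . . . . . .
  . . . . 0 . . . . . .
  . . . . 0 0 . . . . .
  . . . . 0 . . . . . .
  . . . 0 . . . . . . .
  . . . . . . . . . . .

Result: -1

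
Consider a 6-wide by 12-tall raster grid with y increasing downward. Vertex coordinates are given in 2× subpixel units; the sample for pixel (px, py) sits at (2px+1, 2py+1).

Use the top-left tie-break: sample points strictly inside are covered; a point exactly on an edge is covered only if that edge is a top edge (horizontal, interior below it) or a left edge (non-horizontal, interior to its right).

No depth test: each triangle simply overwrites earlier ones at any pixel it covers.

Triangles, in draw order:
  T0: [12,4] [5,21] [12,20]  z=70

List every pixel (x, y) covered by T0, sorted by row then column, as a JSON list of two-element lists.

T0:
  2·area = 112  (B↔C swapped to make it positive)
  edge (12, 4)→(12, 20): d=(0,16) right/bottom  bias=-1
  edge (12, 20)→(5, 21): d=(-7,1) right/bottom  bias=-1
  edge (5, 21)→(12, 4): d=(7,-17) top-left  bias=+0
    (5,3)@(11, 7): e=[16,92,4] → #
    (5,4)@(11, 9): e=[16,78,18] → #
    (5,5)@(11, 11): e=[16,64,32] → #
    (4,6)@(9, 13): e=[48,52,12] → #
    (4,7)@(9, 15): e=[48,38,26] → #
    (3,8)@(7, 17): e=[80,26,6] → #
    (3,9)@(7, 19): e=[80,12,20] → #
    (2,10)@(5, 21): e=[112,0,0] → ·  [on edge]
    (3,10)@(7, 21): e=[80,-2,34] → ·
    (4,10)@(9, 21): e=[48,-4,68] → ·
    (5,10)@(11, 21): e=[16,-6,102] → ·
  covered (13 px):
    · · · · · ·
    · · · · · ·
    · · · · · ·
    · · · · · #
    · · · · · #
    · · · · · #
    · · · · # #
    · · · · # #
    · · · # # #
    · · · # # #
    · · · · · ·
    · · · · · ·

Final: [[5,3],[5,4],[5,5],[4,6],[5,6],[4,7],[5,7],[3,8],[4,8],[5,8],[3,9],[4,9],[5,9]]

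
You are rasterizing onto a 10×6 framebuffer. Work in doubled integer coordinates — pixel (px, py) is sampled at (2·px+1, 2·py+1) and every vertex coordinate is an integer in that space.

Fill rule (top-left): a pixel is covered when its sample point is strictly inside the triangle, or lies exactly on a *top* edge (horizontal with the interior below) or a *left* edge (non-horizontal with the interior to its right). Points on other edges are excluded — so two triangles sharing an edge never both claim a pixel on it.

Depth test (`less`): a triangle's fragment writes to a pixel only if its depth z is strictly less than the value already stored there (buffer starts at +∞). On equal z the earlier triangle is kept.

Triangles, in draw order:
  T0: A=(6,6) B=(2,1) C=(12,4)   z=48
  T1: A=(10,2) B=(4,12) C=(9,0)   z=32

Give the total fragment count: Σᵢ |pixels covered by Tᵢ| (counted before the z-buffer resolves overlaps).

T0:
  2·area = 38
  edge (6, 6)→(2, 1): d=(-4,-5) top-left  bias=+0
  edge (2, 1)→(12, 4): d=(10,3) right/bottom  bias=-1
  edge (12, 4)→(6, 6): d=(-6,2) right/bottom  bias=-1
    (2,1)@(5, 3): e=[7,11,20] → █
    (3,1)@(7, 3): e=[17,5,16] → █
    (4,1)@(9, 3): e=[27,-1,12] → ·
    (7,1)@(15, 3): e=[57,-19,0] → ·  [on edge]
    (2,2)@(5, 5): e=[-1,31,8] → ·
    (3,2)@(7, 5): e=[9,25,4] → █
    (4,2)@(9, 5): e=[19,19,0] → ·  [on edge]
    (1,3)@(3, 7): e=[-19,57,0] → ·  [on edge]
    (3,3)@(7, 7): e=[1,45,-8] → ·
  covered (3 px):
    · · · · · · · · · ·
    · · █ █ · · · · · ·
    · · · █ · · · · · ·
    · · · · · · · · · ·
    · · · · · · · · · ·
    · · · · · · · · · ·
T1:
  2·area = 22
  edge (10, 2)→(4, 12): d=(-6,10) right/bottom  bias=-1
  edge (4, 12)→(9, 0): d=(5,-12) top-left  bias=+0
  edge (9, 0)→(10, 2): d=(1,2) right/bottom  bias=-1
    (4,0)@(9, 1): e=[16,5,1] → █
    (5,0)@(11, 1): e=[-4,29,-3] → ·
    (4,1)@(9, 3): e=[4,15,3] → █
    (5,1)@(11, 3): e=[-16,39,-1] → ·
    (3,2)@(7, 5): e=[12,1,9] → █
    (4,2)@(9, 5): e=[-8,25,5] → ·
    (3,3)@(7, 7): e=[0,11,11] → ·  [on edge]
  covered (3 px):
    · · · · █ · · · · ·
    · · · · █ · · · · ·
    · · · █ · · · · · ·
    · · · · · · · · · ·
    · · · · · · · · · ·
    · · · · · · · · · ·

Final: 6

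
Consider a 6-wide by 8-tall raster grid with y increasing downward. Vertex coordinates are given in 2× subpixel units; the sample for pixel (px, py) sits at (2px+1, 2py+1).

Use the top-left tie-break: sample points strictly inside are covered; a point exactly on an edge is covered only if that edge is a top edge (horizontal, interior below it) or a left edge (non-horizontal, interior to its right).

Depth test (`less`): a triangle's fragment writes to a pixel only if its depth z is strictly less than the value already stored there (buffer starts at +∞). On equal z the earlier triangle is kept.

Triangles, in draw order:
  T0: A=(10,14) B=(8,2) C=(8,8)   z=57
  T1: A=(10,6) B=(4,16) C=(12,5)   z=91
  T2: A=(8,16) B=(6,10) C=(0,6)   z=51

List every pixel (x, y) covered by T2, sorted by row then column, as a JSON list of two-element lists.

T0:
  2·area = 12  (B↔C swapped to make it positive)
  edge (10, 14)→(8, 8): d=(-2,-6) top-left  bias=+0
  edge (8, 8)→(8, 2): d=(0,-6) top-left  bias=+0
  edge (8, 2)→(10, 14): d=(2,12) right/bottom  bias=-1
    (3,2)@(7, 5): e=[0,-6,18] → ·  [on edge]
    (4,4)@(9, 9): e=[4,6,2] → █
    (5,4)@(11, 9): e=[16,18,-22] → ·
    (4,5)@(9, 11): e=[0,6,6] → █  [on edge]
    (5,5)@(11, 11): e=[12,18,-18] → ·
    (4,6)@(9, 13): e=[-4,6,10] → ·
  covered (2 px):
    · · · · · ·
    · · · · · ·
    · · · · · ·
    · · · · · ·
    · · · · █ ·
    · · · · █ ·
    · · · · · ·
    · · · · · ·
T1:
  2·area = 14  (B↔C swapped to make it positive)
  edge (10, 6)→(12, 5): d=(2,-1) top-left  bias=+0
  edge (12, 5)→(4, 16): d=(-8,11) right/bottom  bias=-1
  edge (4, 16)→(10, 6): d=(6,-10) top-left  bias=+0
    (4,4)@(9, 9): e=[5,1,8] → █
    (5,4)@(11, 9): e=[7,-21,28] → ·
    (3,5)@(7, 11): e=[7,7,0] → █  [on edge]
    (4,5)@(9, 11): e=[9,-15,20] → ·
    (3,6)@(7, 13): e=[11,-9,12] → ·
  covered (2 px):
    · · · · · ·
    · · · · · ·
    · · · · · ·
    · · · · · ·
    · · · · █ ·
    · · · █ · ·
    · · · · · ·
    · · · · · ·
T2:
  2·area = 28  (B↔C swapped to make it positive)
  edge (8, 16)→(0, 6): d=(-8,-10) top-left  bias=+0
  edge (0, 6)→(6, 10): d=(6,4) right/bottom  bias=-1
  edge (6, 10)→(8, 16): d=(2,6) right/bottom  bias=-1
    (1,0)@(3, 1): e=[70,-42,0] → ·  [on edge]
    (0,3)@(1, 7): e=[2,2,24] → █
    (1,3)@(3, 7): e=[22,-6,12] → ·
    (2,3)@(5, 7): e=[42,-14,0] → ·  [on edge]
    (0,4)@(1, 9): e=[-14,14,28] → ·
    (1,4)@(3, 9): e=[6,6,16] → █
    (2,4)@(5, 9): e=[26,-2,4] → ·
    (1,5)@(3, 11): e=[-10,18,20] → ·
    (2,5)@(5, 11): e=[10,10,8] → █
    (3,5)@(7, 11): e=[30,2,-4] → ·
    (2,6)@(5, 13): e=[-6,22,12] → ·
    (3,6)@(7, 13): e=[14,14,0] → ·  [on edge]
  covered (3 px):
    · · · · · ·
    · · · · · ·
    · · · · · ·
    █ · · · · ·
    · █ · · · ·
    · · █ · · ·
    · · · · · ·
    · · · · · ·

Final: [[0,3],[1,4],[2,5]]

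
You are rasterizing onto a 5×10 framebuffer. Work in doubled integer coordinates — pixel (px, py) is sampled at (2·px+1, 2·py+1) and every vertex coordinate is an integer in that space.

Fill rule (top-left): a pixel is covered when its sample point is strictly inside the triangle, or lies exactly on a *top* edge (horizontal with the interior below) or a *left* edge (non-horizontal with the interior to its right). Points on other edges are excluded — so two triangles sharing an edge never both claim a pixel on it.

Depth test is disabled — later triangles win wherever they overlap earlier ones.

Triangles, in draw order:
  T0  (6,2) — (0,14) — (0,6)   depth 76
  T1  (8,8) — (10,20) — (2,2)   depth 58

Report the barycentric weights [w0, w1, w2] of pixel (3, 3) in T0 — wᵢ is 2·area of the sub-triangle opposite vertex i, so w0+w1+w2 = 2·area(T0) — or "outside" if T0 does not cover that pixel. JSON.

T0:
  2·area = 48
  edge (6, 2)→(0, 14): d=(-6,12) right/bottom  bias=-1
  edge (0, 14)→(0, 6): d=(0,-8) top-left  bias=+0
  edge (0, 6)→(6, 2): d=(6,-4) top-left  bias=+0
    (2,1)@(5, 3): e=[6,40,2] → #
    (3,1)@(7, 3): e=[-18,56,10] → ·
    (1,2)@(3, 5): e=[18,24,6] → #
    (2,2)@(5, 5): e=[-6,40,14] → ·
    (0,3)@(1, 7): e=[30,8,10] → #
    (2,3)@(5, 7): e=[-18,40,26] → ·
    (0,4)@(1, 9): e=[18,8,22] → #
    (1,4)@(3, 9): e=[-6,24,30] → ·
    (0,5)@(1, 11): e=[6,8,34] → #
    (1,5)@(3, 11): e=[-18,24,42] → ·
    (0,6)@(1, 13): e=[-6,8,46] → ·
  covered (6 px):
    · · · · ·
    · · # · ·
    · # · · ·
    # # · · ·
    # · · · ·
    # · · · ·
    · · · · ·
    · · · · ·
    · · · · ·
    · · · · ·
T1:
  2·area = 60
  edge (8, 8)→(10, 20): d=(2,12) right/bottom  bias=-1
  edge (10, 20)→(2, 2): d=(-8,-18) top-left  bias=+0
  edge (2, 2)→(8, 8): d=(6,6) right/bottom  bias=-1
    (0,0)@(1, 1): e=[70,-10,0] → ·  [on edge]
    (1,1)@(3, 3): e=[50,10,0] → ·  [on edge]
    (2,2)@(5, 5): e=[30,30,0] → ·  [on edge]
    (2,3)@(5, 7): e=[34,14,12] → #
    (3,3)@(7, 7): e=[10,50,0] → ·  [on edge]
    (2,4)@(5, 9): e=[38,-2,24] → ·
    (3,4)@(7, 9): e=[14,34,12] → #
    (4,4)@(9, 9): e=[-10,70,0] → ·  [on edge]
    (3,5)@(7, 11): e=[18,18,24] → #
    (4,5)@(9, 11): e=[-6,54,12] → ·
    (3,6)@(7, 13): e=[22,2,36] → #
    (4,6)@(9, 13): e=[-2,38,24] → ·
  covered (6 px):
    · · · · ·
    · · · · ·
    · · · · ·
    · · # · ·
    · · · # ·
    · · · # ·
    · · · # ·
    · · · · #
    · · · · #
    · · · · ·

Result: "outside"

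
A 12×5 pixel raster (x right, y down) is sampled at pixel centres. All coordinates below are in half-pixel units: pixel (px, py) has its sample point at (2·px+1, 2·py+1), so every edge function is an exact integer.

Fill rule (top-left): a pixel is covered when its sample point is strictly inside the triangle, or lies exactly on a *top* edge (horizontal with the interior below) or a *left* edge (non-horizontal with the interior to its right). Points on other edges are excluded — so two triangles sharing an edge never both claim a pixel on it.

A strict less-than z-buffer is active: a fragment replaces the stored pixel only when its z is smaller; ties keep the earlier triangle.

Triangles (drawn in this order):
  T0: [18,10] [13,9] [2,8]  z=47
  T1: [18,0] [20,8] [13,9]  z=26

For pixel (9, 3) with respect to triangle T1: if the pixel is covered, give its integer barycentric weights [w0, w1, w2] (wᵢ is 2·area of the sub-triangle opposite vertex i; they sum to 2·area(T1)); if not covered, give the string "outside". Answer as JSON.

T0:
  2·area = 6  (B↔C swapped to make it positive)
  edge (18, 10)→(2, 8): d=(-16,-2) top-left  bias=+0
  edge (2, 8)→(13, 9): d=(11,1) right/bottom  bias=-1
  edge (13, 9)→(18, 10): d=(5,1) right/bottom  bias=-1
    (1,3)@(3, 7): e=[18,-12,0] → ·  [on edge]
    (5,4)@(11, 9): e=[2,2,2] → #
    (6,4)@(13, 9): e=[6,0,0] → ·  [on edge]
  covered (1 px):
    · · · · · · · · · · · ·
    · · · · · · · · · · · ·
    · · · · · · · · · · · ·
    · · · · · · · · · · · ·
    · · · · · # · · · · · ·
T1:
  2·area = 58
  edge (18, 0)→(20, 8): d=(2,8) right/bottom  bias=-1
  edge (20, 8)→(13, 9): d=(-7,1) right/bottom  bias=-1
  edge (13, 9)→(18, 0): d=(5,-9) top-left  bias=+0
    (8,1)@(17, 3): e=[14,38,6] → #
    (9,1)@(19, 3): e=[-2,36,24] → ·
    (8,2)@(17, 5): e=[18,24,16] → #
    (9,2)@(19, 5): e=[2,22,34] → #
    (10,2)@(21, 5): e=[-14,20,52] → ·
    (7,3)@(15, 7): e=[38,12,8] → #
    (10,3)@(21, 7): e=[-10,6,62] → ·
    (6,4)@(13, 9): e=[58,0,0] → ·  [on edge]
    (7,4)@(15, 9): e=[42,-2,18] → ·
    (8,4)@(17, 9): e=[26,-4,36] → ·
    (9,4)@(19, 9): e=[10,-6,54] → ·
  covered (6 px):
    · · · · · · · · · · · ·
    · · · · · · · · # · · ·
    · · · · · · · · # # · ·
    · · · · · · · # # # · ·
    · · · · · · · · · · · ·

Final: [8,44,6]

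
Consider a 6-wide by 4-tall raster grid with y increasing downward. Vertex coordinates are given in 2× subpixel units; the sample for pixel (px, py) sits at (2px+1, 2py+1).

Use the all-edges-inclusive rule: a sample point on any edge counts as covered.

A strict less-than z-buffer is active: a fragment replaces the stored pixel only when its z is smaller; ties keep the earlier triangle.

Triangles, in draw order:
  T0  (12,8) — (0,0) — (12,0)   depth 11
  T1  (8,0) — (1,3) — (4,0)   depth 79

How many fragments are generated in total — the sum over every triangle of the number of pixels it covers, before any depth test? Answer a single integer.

T0:
  2·area = 96
  edge (12, 8)→(0, 0): d=(-12,-8) inclusive
  edge (0, 0)→(12, 0): d=(12,0) inclusive
  edge (12, 0)→(12, 8): d=(0,8) inclusive
    (1,0)@(3, 1): e=[12,12,72] → █
    (2,0)@(5, 1): e=[28,12,56] → █
    (3,0)@(7, 1): e=[44,12,40] → █
    (4,0)@(9, 1): e=[60,12,24] → █
    (5,0)@(11, 1): e=[76,12,8] → █
    (1,1)@(3, 3): e=[-12,36,72] → ·
    (2,1)@(5, 3): e=[4,36,56] → █
    (2,2)@(5, 5): e=[-20,60,56] → ·
    (3,2)@(7, 5): e=[-4,60,40] → ·
    (4,2)@(9, 5): e=[12,60,24] → █
    (4,3)@(9, 7): e=[-12,84,24] → ·
    (5,3)@(11, 7): e=[4,84,8] → █
  covered (12 px):
    · █ █ █ █ █
    · · █ █ █ █
    · · · · █ █
    · · · · · █
T1:
  2·area = 12
  edge (8, 0)→(1, 3): d=(-7,3) inclusive
  edge (1, 3)→(4, 0): d=(3,-3) inclusive
  edge (4, 0)→(8, 0): d=(4,0) inclusive
    (1,0)@(3, 1): e=[8,0,4] → █  [on edge]
    (2,0)@(5, 1): e=[2,6,4] → █
    (3,0)@(7, 1): e=[-4,12,4] → ·
    (0,1)@(1, 3): e=[0,0,12] → █  [on edge]
    (1,1)@(3, 3): e=[-6,6,12] → ·
    (2,1)@(5, 3): e=[-12,12,12] → ·
    (0,2)@(1, 5): e=[-14,6,20] → ·
  covered (3 px):
    · █ █ · · ·
    █ · · · · ·
    · · · · · ·
    · · · · · ·

Result: 15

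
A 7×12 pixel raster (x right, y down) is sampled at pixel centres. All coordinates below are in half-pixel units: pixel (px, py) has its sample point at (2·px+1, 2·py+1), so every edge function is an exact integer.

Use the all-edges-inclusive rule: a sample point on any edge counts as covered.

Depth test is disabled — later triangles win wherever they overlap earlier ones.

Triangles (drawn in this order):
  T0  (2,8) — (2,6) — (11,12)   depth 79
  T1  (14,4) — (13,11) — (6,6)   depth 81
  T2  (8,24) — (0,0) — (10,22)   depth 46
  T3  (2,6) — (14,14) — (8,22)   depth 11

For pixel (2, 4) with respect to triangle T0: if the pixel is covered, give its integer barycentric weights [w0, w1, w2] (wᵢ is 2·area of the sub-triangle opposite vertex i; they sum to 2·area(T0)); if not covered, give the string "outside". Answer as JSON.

T0:
  2·area = 18
  edge (2, 8)→(2, 6): d=(0,-2) inclusive
  edge (2, 6)→(11, 12): d=(9,6) inclusive
  edge (11, 12)→(2, 8): d=(-9,-4) inclusive
    (1,3)@(3, 7): e=[2,3,13] → X
    (2,3)@(5, 7): e=[6,-9,21] → .
    (1,4)@(3, 9): e=[2,21,-5] → .
    (2,4)@(5, 9): e=[6,9,3] → X
    (3,4)@(7, 9): e=[10,-3,11] → .
    (2,5)@(5, 11): e=[6,27,-15] → .
    (4,5)@(9, 11): e=[14,3,1] → X
    (5,5)@(11, 11): e=[18,-9,9] → .
    (4,6)@(9, 13): e=[14,21,-17] → .
  covered (3 px):
    . . . . . . .
    . . . . . . .
    . . . . . . .
    . X . . . . .
    . . X . . . .
    . . . . X . .
    . . . . . . .
    . . . . . . .
    . . . . . . .
    . . . . . . .
    . . . . . . .
    . . . . . . .
T1:
  2·area = 54
  edge (14, 4)→(13, 11): d=(-1,7) inclusive
  edge (13, 11)→(6, 6): d=(-7,-5) inclusive
  edge (6, 6)→(14, 4): d=(8,-2) inclusive
    (5,2)@(11, 5): e=[20,32,2] → X
    (6,2)@(13, 5): e=[6,42,6] → X
    (4,3)@(9, 7): e=[32,8,14] → X
    (4,4)@(9, 9): e=[30,-6,30] → .
    (5,4)@(11, 9): e=[16,4,34] → X
    (5,5)@(11, 11): e=[14,-10,50] → .
    (6,5)@(13, 11): e=[0,0,54] → X  [on edge]
    (6,6)@(13, 13): e=[-2,-14,70] → .
  covered (8 px):
    . . . . . . .
    . . . . . . .
    . . . . . X X
    . . . . X X X
    . . . . . X X
    . . . . . . X
    . . . . . . .
    . . . . . . .
    . . . . . . .
    . . . . . . .
    . . . . . . .
    . . . . . . .
T2:
  2·area = 64
  edge (8, 24)→(0, 0): d=(-8,-24) inclusive
  edge (0, 0)→(10, 22): d=(10,22) inclusive
  edge (10, 22)→(8, 24): d=(-2,2) inclusive
    (0,1)@(1, 3): e=[0,8,56] → X  [on edge]
    (1,1)@(3, 3): e=[48,-36,52] → .
    (0,2)@(1, 5): e=[-16,28,52] → .
    (1,3)@(3, 7): e=[16,4,44] → X
    (2,3)@(5, 7): e=[64,-40,40] → .
    (1,4)@(3, 9): e=[0,24,40] → X  [on edge]
    (2,4)@(5, 9): e=[48,-20,36] → .
    (1,5)@(3, 11): e=[-16,44,36] → .
    (2,5)@(5, 11): e=[32,0,32] → X  [on edge]
    (3,5)@(7, 11): e=[80,-44,28] → .
    (2,6)@(5, 13): e=[16,20,28] → X
    (3,6)@(7, 13): e=[64,-24,24] → .
    (2,7)@(5, 15): e=[0,40,24] → X  [on edge]
    (6,9)@(13, 19): e=[160,-96,0] → .  [on edge]
    (3,10)@(7, 21): e=[0,56,8] → X  [on edge]
    (5,10)@(11, 21): e=[96,-32,0] → .  [on edge]
    (4,11)@(9, 23): e=[32,32,0] → X  [on edge]
  covered (11 px):
    . . . . . . .
    X . . . . . .
    . . . . . . .
    . X . . . . .
    . X . . . . .
    . . X . . . .
    . . X . . . .
    . . X . . . .
    . . . X . . .
    . . . X . . .
    . . . X X . .
    . . . . X . .
T3:
  2·area = 144
  edge (2, 6)→(14, 14): d=(12,8) inclusive
  edge (14, 14)→(8, 22): d=(-6,8) inclusive
  edge (8, 22)→(2, 6): d=(-6,-16) inclusive
    (1,3)@(3, 7): e=[4,130,10] → X
    (2,3)@(5, 7): e=[-12,114,42] → .
    (1,4)@(3, 9): e=[28,118,-2] → .
    (2,4)@(5, 9): e=[12,102,30] → X
    (3,4)@(7, 9): e=[-4,86,62] → .
    (2,5)@(5, 11): e=[36,90,18] → X
    (3,5)@(7, 11): e=[20,74,50] → X
    (4,5)@(9, 11): e=[4,58,82] → X
    (5,5)@(11, 11): e=[-12,42,114] → .
    (2,6)@(5, 13): e=[60,78,6] → X
    (5,6)@(11, 13): e=[12,30,102] → X
    (6,6)@(13, 13): e=[-4,14,134] → .
  covered (18 px):
    . . . . . . .
    . . . . . . .
    . . . . . . .
    . X . . . . .
    . . X . . . .
    . . X X X . .
    . . X X X X .
    . . . X X X X
    . . . X X X .
    . . . X X . .
    . . . . . . .
    . . . . . . .

Result: [9,3,6]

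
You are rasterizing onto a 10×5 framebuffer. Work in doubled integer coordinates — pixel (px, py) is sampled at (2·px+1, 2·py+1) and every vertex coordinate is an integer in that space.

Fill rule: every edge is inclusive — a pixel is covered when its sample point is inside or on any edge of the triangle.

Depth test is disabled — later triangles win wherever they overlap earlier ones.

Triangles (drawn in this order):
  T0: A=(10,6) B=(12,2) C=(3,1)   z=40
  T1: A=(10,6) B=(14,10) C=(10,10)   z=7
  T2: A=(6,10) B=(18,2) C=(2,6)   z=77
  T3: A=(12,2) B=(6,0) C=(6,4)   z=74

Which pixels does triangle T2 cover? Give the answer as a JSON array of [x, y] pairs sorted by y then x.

T0:
  2·area = 38  (B↔C swapped to make it positive)
  edge (10, 6)→(3, 1): d=(-7,-5) inclusive
  edge (3, 1)→(12, 2): d=(9,1) inclusive
  edge (12, 2)→(10, 6): d=(-2,4) inclusive
    (1,0)@(3, 1): e=[0,0,38] → #  [on edge]
    (2,0)@(5, 1): e=[10,-2,30] → ·
    (1,1)@(3, 3): e=[-14,18,34] → ·
    (3,1)@(7, 3): e=[6,14,18] → #
    (4,1)@(9, 3): e=[16,12,10] → #
    (5,1)@(11, 3): e=[26,10,2] → #
    (6,1)@(13, 3): e=[36,8,-6] → ·
    (3,2)@(7, 5): e=[-8,32,14] → ·
    (4,2)@(9, 5): e=[2,30,6] → #
    (5,2)@(11, 5): e=[12,28,-2] → ·
    (4,3)@(9, 7): e=[-12,48,2] → ·
  covered (5 px):
    · # · · · · · · · ·
    · · · # # # · · · ·
    · · · · # · · · · ·
    · · · · · · · · · ·
    · · · · · · · · · ·
T1:
  2·area = 16
  edge (10, 6)→(14, 10): d=(4,4) inclusive
  edge (14, 10)→(10, 10): d=(-4,0) inclusive
  edge (10, 10)→(10, 6): d=(0,-4) inclusive
    (2,0)@(5, 1): e=[0,36,-20] → ·  [on edge]
    (3,1)@(7, 3): e=[0,28,-12] → ·  [on edge]
    (4,2)@(9, 5): e=[0,20,-4] → ·  [on edge]
    (5,3)@(11, 7): e=[0,12,4] → #  [on edge]
    (6,3)@(13, 7): e=[-8,12,12] → ·
    (5,4)@(11, 9): e=[8,4,4] → #
    (6,4)@(13, 9): e=[0,4,12] → #  [on edge]
    (7,4)@(15, 9): e=[-8,4,20] → ·
  covered (3 px):
    · · · · · · · · · ·
    · · · · · · · · · ·
    · · · · · · · · · ·
    · · · · · # · · · ·
    · · · · · # # · · ·
T2:
  2·area = 80  (B↔C swapped to make it positive)
  edge (6, 10)→(2, 6): d=(-4,-4) inclusive
  edge (2, 6)→(18, 2): d=(16,-4) inclusive
  edge (18, 2)→(6, 10): d=(-12,8) inclusive
    (7,1)@(15, 3): e=[64,4,12] → #
    (8,1)@(17, 3): e=[72,12,-4] → ·
    (0,2)@(1, 5): e=[0,-20,100] → ·  [on edge]
    (3,2)@(7, 5): e=[24,4,52] → #
    (4,2)@(9, 5): e=[32,12,36] → #
    (5,2)@(11, 5): e=[40,20,20] → #
    (6,2)@(13, 5): e=[48,28,4] → #
    (7,2)@(15, 5): e=[56,36,-12] → ·
    (1,3)@(3, 7): e=[0,20,60] → #  [on edge]
    (2,3)@(5, 7): e=[8,28,44] → #
    (5,3)@(11, 7): e=[32,52,-4] → ·
    (6,3)@(13, 7): e=[40,60,-20] → ·
    (2,4)@(5, 9): e=[0,60,20] → #  [on edge]
  covered (11 px):
    · · · · · · · · · ·
    · · · · · · · # · ·
    · · · # # # # · · ·
    · # # # # · · · · ·
    · · # # · · · · · ·
T3:
  2·area = 24  (B↔C swapped to make it positive)
  edge (12, 2)→(6, 4): d=(-6,2) inclusive
  edge (6, 4)→(6, 0): d=(0,-4) inclusive
  edge (6, 0)→(12, 2): d=(6,2) inclusive
    (3,0)@(7, 1): e=[16,4,4] → #
    (4,0)@(9, 1): e=[12,12,0] → #  [on edge]
    (5,0)@(11, 1): e=[8,20,-4] → ·
    (7,0)@(15, 1): e=[0,36,-12] → ·  [on edge]
    (3,1)@(7, 3): e=[4,4,16] → #
    (4,1)@(9, 3): e=[0,12,12] → #  [on edge]
    (5,1)@(11, 3): e=[-4,20,8] → ·
    (7,1)@(15, 3): e=[-12,36,0] → ·  [on edge]
    (1,2)@(3, 5): e=[0,-12,36] → ·  [on edge]
    (3,2)@(7, 5): e=[-8,4,28] → ·
    (4,2)@(9, 5): e=[-12,12,24] → ·
  covered (4 px):
    · · · # # · · · · ·
    · · · # # · · · · ·
    · · · · · · · · · ·
    · · · · · · · · · ·
    · · · · · · · · · ·

Final: [[7,1],[3,2],[4,2],[5,2],[6,2],[1,3],[2,3],[3,3],[4,3],[2,4],[3,4]]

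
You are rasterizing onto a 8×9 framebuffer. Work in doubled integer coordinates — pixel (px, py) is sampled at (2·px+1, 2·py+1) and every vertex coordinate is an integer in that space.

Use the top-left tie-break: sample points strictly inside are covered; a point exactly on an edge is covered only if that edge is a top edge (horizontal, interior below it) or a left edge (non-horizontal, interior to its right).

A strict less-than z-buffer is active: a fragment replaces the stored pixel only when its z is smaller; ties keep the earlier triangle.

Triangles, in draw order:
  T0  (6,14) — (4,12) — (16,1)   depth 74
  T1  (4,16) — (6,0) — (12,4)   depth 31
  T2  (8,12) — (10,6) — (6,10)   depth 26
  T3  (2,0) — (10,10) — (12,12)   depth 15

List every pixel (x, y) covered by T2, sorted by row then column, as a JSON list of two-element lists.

T0:
  2·area = 46
  edge (6, 14)→(4, 12): d=(-2,-2) top-left  bias=+0
  edge (4, 12)→(16, 1): d=(12,-11) top-left  bias=+0
  edge (16, 1)→(6, 14): d=(-10,13) right/bottom  bias=-1
    (5,3)@(11, 7): e=[24,17,5] → X
    (6,3)@(13, 7): e=[28,39,-21] → .
    (0,4)@(1, 9): e=[0,-69,115] → .  [on edge]
    (4,4)@(9, 9): e=[16,19,11] → X
    (5,4)@(11, 9): e=[20,41,-15] → .
    (1,5)@(3, 11): e=[0,-23,69] → .  [on edge]
    (3,5)@(7, 11): e=[8,21,17] → X
    (4,5)@(9, 11): e=[12,43,-9] → .
    (2,6)@(5, 13): e=[0,23,23] → X  [on edge]
    (3,6)@(7, 13): e=[4,45,-3] → .
    (2,7)@(5, 15): e=[-4,47,3] → .
    (3,7)@(7, 15): e=[0,69,-23] → .  [on edge]
    (4,8)@(9, 17): e=[0,115,-69] → .  [on edge]
  covered (4 px):
    . . . . . . . .
    . . . . . . . .
    . . . . . . . .
    . . . . . X . .
    . . . . X . . .
    . . . X . . . .
    . . X . . . . .
    . . . . . . . .
    . . . . . . . .
T1:
  2·area = 104
  edge (4, 16)→(6, 0): d=(2,-16) top-left  bias=+0
  edge (6, 0)→(12, 4): d=(6,4) right/bottom  bias=-1
  edge (12, 4)→(4, 16): d=(-8,12) right/bottom  bias=-1
    (3,0)@(7, 1): e=[18,2,84] → X
    (4,0)@(9, 1): e=[50,-6,60] → .
    (3,1)@(7, 3): e=[22,14,68] → X
    (4,1)@(9, 3): e=[54,6,44] → X
    (5,1)@(11, 3): e=[86,-2,20] → .
    (3,2)@(7, 5): e=[26,26,52] → X
    (5,2)@(11, 5): e=[90,10,4] → X
    (6,2)@(13, 5): e=[122,2,-20] → .
    (3,3)@(7, 7): e=[30,38,36] → X
    (5,3)@(11, 7): e=[94,22,-12] → .
    (2,4)@(5, 9): e=[2,58,44] → X
    (4,4)@(9, 9): e=[66,42,-4] → .
  covered (13 px):
    . . . X . . . .
    . . . X X . . .
    . . . X X X . .
    . . . X X . . .
    . . X X . . . .
    . . X X . . . .
    . . X . . . . .
    . . . . . . . .
    . . . . . . . .
T2:
  2·area = 16  (B↔C swapped to make it positive)
  edge (8, 12)→(6, 10): d=(-2,-2) top-left  bias=+0
  edge (6, 10)→(10, 6): d=(4,-4) top-left  bias=+0
  edge (10, 6)→(8, 12): d=(-2,6) right/bottom  bias=-1
    (7,0)@(15, 1): e=[36,0,-20] → .  [on edge]
    (5,1)@(11, 3): e=[24,-8,0] → .  [on edge]
    (6,1)@(13, 3): e=[28,0,-12] → .  [on edge]
    (0,2)@(1, 5): e=[0,-40,56] → .  [on edge]
    (5,2)@(11, 5): e=[20,0,-4] → .  [on edge]
    (1,3)@(3, 7): e=[0,-24,40] → .  [on edge]
    (4,3)@(9, 7): e=[12,0,4] → X  [on edge]
    (5,3)@(11, 7): e=[16,8,-8] → .
    (2,4)@(5, 9): e=[0,-8,24] → .  [on edge]
    (3,4)@(7, 9): e=[4,0,12] → X  [on edge]
    (4,4)@(9, 9): e=[8,8,0] → .  [on edge]
    (2,5)@(5, 11): e=[-4,0,20] → .  [on edge]
    (3,5)@(7, 11): e=[0,8,8] → X  [on edge]
    (1,6)@(3, 13): e=[-12,0,28] → .  [on edge]
    (4,6)@(9, 13): e=[0,24,-8] → .  [on edge]
    (0,7)@(1, 15): e=[-20,0,36] → .  [on edge]
    (3,7)@(7, 15): e=[-8,24,0] → .  [on edge]
    (5,7)@(11, 15): e=[0,40,-24] → .  [on edge]
    (6,8)@(13, 17): e=[0,56,-40] → .  [on edge]
  covered (3 px):
    . . . . . . . .
    . . . . . . . .
    . . . . . . . .
    . . . . X . . .
    . . . X . . . .
    . . . X . . . .
    . . . . . . . .
    . . . . . . . .
    . . . . . . . .
T3:
  2·area = 4  (B↔C swapped to make it positive)
  edge (2, 0)→(12, 12): d=(10,12) right/bottom  bias=-1
  edge (12, 12)→(10, 10): d=(-2,-2) top-left  bias=+0
  edge (10, 10)→(2, 0): d=(-8,-10) top-left  bias=+0
    (0,0)@(1, 1): e=[22,0,-18] → .  [on edge]
    (1,1)@(3, 3): e=[18,0,-14] → .  [on edge]
    (2,2)@(5, 5): e=[14,0,-10] → .  [on edge]
    (3,3)@(7, 7): e=[10,0,-6] → .  [on edge]
    (4,4)@(9, 9): e=[6,0,-2] → .  [on edge]
    (5,5)@(11, 11): e=[2,0,2] → X  [on edge]
    (6,5)@(13, 11): e=[-22,4,22] → .
    (5,6)@(11, 13): e=[22,-4,-14] → .
    (6,6)@(13, 13): e=[-2,0,6] → .  [on edge]
    (7,7)@(15, 15): e=[-6,0,10] → .  [on edge]
  covered (1 px):
    . . . . . . . .
    . . . . . . . .
    . . . . . . . .
    . . . . . . . .
    . . . . . . . .
    . . . . . X . .
    . . . . . . . .
    . . . . . . . .
    . . . . . . . .

Final: [[4,3],[3,4],[3,5]]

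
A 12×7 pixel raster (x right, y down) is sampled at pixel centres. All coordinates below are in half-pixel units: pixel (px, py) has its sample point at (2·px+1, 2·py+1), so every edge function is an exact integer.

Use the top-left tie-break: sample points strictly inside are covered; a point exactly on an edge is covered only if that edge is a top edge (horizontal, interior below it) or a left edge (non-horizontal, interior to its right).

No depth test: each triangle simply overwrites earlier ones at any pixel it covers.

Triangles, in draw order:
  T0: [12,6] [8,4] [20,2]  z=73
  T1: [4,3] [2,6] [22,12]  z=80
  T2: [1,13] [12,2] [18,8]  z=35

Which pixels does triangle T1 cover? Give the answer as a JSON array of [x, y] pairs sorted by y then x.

T0:
  2·area = 32
  edge (12, 6)→(8, 4): d=(-4,-2) top-left  bias=+0
  edge (8, 4)→(20, 2): d=(12,-2) top-left  bias=+0
  edge (20, 2)→(12, 6): d=(-8,4) right/bottom  bias=-1
    (7,1)@(15, 3): e=[18,2,12] → █
    (8,1)@(17, 3): e=[22,6,4] → █
    (9,1)@(19, 3): e=[26,10,-4] → ·
    (5,2)@(11, 5): e=[2,18,12] → █
    (6,2)@(13, 5): e=[6,22,4] → █
    (7,2)@(15, 5): e=[10,26,-4] → ·
    (8,2)@(17, 5): e=[14,30,-12] → ·
    (5,3)@(11, 7): e=[-6,42,-4] → ·
    (6,3)@(13, 7): e=[-2,46,-12] → ·
  covered (4 px):
    · · · · · · · · · · · ·
    · · · · · · · █ █ · · ·
    · · · · · █ █ · · · · ·
    · · · · · · · · · · · ·
    · · · · · · · · · · · ·
    · · · · · · · · · · · ·
    · · · · · · · · · · · ·
T1:
  2·area = 72  (B↔C swapped to make it positive)
  edge (4, 3)→(22, 12): d=(18,9) right/bottom  bias=-1
  edge (22, 12)→(2, 6): d=(-20,-6) top-left  bias=+0
  edge (2, 6)→(4, 3): d=(2,-3) top-left  bias=+0
    (1,2)@(3, 5): e=[45,26,1] → █
    (2,2)@(5, 5): e=[27,38,7] → █
    (3,2)@(7, 5): e=[9,50,13] → █
    (4,2)@(9, 5): e=[-9,62,19] → ·
    (1,3)@(3, 7): e=[81,-14,5] → ·
    (2,3)@(5, 7): e=[63,-2,11] → ·
    (3,3)@(7, 7): e=[45,10,17] → █
    (4,3)@(9, 7): e=[27,22,23] → █
    (5,3)@(11, 7): e=[9,34,29] → █
    (6,3)@(13, 7): e=[-9,46,35] → ·
    (3,4)@(7, 9): e=[81,-30,21] → ·
    (4,4)@(9, 9): e=[63,-18,27] → ·
  covered (9 px):
    · · · · · · · · · · · ·
    · · · · · · · · · · · ·
    · █ █ █ · · · · · · · ·
    · · · █ █ █ · · · · · ·
    · · · · · · █ █ · · · ·
    · · · · · · · · · █ · ·
    · · · · · · · · · · · ·
T2:
  2·area = 132
  edge (1, 13)→(12, 2): d=(11,-11) top-left  bias=+0
  edge (12, 2)→(18, 8): d=(6,6) right/bottom  bias=-1
  edge (18, 8)→(1, 13): d=(-17,5) right/bottom  bias=-1
    (5,0)@(11, 1): e=[-22,0,154] → ·  [on edge]
    (6,0)@(13, 1): e=[0,-12,144] → ·  [on edge]
    (5,1)@(11, 3): e=[0,12,120] → █  [on edge]
    (6,1)@(13, 3): e=[22,0,110] → ·  [on edge]
    (4,2)@(9, 5): e=[0,36,96] → █  [on edge]
    (6,2)@(13, 5): e=[44,12,76] → █
    (7,2)@(15, 5): e=[66,0,66] → ·  [on edge]
    (3,3)@(7, 7): e=[0,60,72] → █  [on edge]
    (7,3)@(15, 7): e=[88,12,32] → █
    (8,3)@(17, 7): e=[110,0,22] → ·  [on edge]
    (2,4)@(5, 9): e=[0,84,48] → █  [on edge]
    (7,4)@(15, 9): e=[110,24,-2] → ·
    (9,4)@(19, 9): e=[154,0,-22] → ·  [on edge]
    (1,5)@(3, 11): e=[0,108,24] → █  [on edge]
    (10,5)@(21, 11): e=[198,0,-66] → ·  [on edge]
    (0,6)@(1, 13): e=[0,132,0] → ·  [on edge]
    (11,6)@(23, 13): e=[242,0,-110] → ·  [on edge]
  covered (17 px):
    · · · · · · · · · · · ·
    · · · · · █ · · · · · ·
    · · · · █ █ █ · · · · ·
    · · · █ █ █ █ █ · · · ·
    · · █ █ █ █ █ · · · · ·
    · █ █ █ · · · · · · · ·
    · · · · · · · · · · · ·

Final: [[1,2],[2,2],[3,2],[3,3],[4,3],[5,3],[6,4],[7,4],[9,5]]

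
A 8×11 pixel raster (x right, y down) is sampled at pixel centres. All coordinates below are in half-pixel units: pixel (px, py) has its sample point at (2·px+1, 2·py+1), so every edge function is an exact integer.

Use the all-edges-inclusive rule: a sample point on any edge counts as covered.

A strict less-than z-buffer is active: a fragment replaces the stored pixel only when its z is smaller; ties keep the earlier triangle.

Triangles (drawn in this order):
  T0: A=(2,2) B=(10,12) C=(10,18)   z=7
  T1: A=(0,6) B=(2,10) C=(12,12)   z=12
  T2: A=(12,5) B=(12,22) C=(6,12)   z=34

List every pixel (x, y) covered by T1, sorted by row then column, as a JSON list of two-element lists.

T0:
  2·area = 48
  edge (2, 2)→(10, 12): d=(8,10) inclusive
  edge (10, 12)→(10, 18): d=(0,6) inclusive
  edge (10, 18)→(2, 2): d=(-8,-16) inclusive
    (2,3)@(5, 7): e=[10,30,8] → X
    (3,3)@(7, 7): e=[-10,18,40] → .
    (2,4)@(5, 9): e=[26,30,-8] → .
    (3,4)@(7, 9): e=[6,18,24] → X
    (4,4)@(9, 9): e=[-14,6,56] → .
    (3,5)@(7, 11): e=[22,18,8] → X
    (4,5)@(9, 11): e=[2,6,40] → X
    (5,5)@(11, 11): e=[-18,-6,72] → .
    (3,6)@(7, 13): e=[38,18,-8] → .
    (4,6)@(9, 13): e=[18,6,24] → X
    (5,6)@(11, 13): e=[-2,-6,56] → .
    (4,7)@(9, 15): e=[34,6,8] → X
  covered (6 px):
    . . . . . . . .
    . . . . . . . .
    . . . . . . . .
    . . X . . . . .
    . . . X . . . .
    . . . X X . . .
    . . . . X . . .
    . . . . X . . .
    . . . . . . . .
    . . . . . . . .
    . . . . . . . .
T1:
  2·area = 36  (B↔C swapped to make it positive)
  edge (0, 6)→(12, 12): d=(12,6) inclusive
  edge (12, 12)→(2, 10): d=(-10,-2) inclusive
  edge (2, 10)→(0, 6): d=(-2,-4) inclusive
    (0,3)@(1, 7): e=[6,28,2] → X
    (1,3)@(3, 7): e=[-6,32,10] → .
    (0,4)@(1, 9): e=[30,8,-2] → .
    (1,4)@(3, 9): e=[18,12,6] → X
    (2,4)@(5, 9): e=[6,16,14] → X
    (3,4)@(7, 9): e=[-6,20,22] → .
    (1,5)@(3, 11): e=[42,-8,2] → .
    (2,5)@(5, 11): e=[30,-4,10] → .
    (3,5)@(7, 11): e=[18,0,18] → X  [on edge]
    (4,5)@(9, 11): e=[6,4,26] → X
    (5,5)@(11, 11): e=[-6,8,34] → .
    (3,6)@(7, 13): e=[42,-20,14] → .
  covered (5 px):
    . . . . . . . .
    . . . . . . . .
    . . . . . . . .
    X . . . . . . .
    . X X . . . . .
    . . . X X . . .
    . . . . . . . .
    . . . . . . . .
    . . . . . . . .
    . . . . . . . .
    . . . . . . . .
T2:
  2·area = 102
  edge (12, 5)→(12, 22): d=(0,17) inclusive
  edge (12, 22)→(6, 12): d=(-6,-10) inclusive
  edge (6, 12)→(12, 5): d=(6,-7) inclusive
    (1,3)@(3, 7): e=[153,0,-51] → .  [on edge]
    (5,3)@(11, 7): e=[17,80,5] → X
    (6,3)@(13, 7): e=[-17,100,19] → .
    (4,4)@(9, 9): e=[51,48,3] → X
    (6,4)@(13, 9): e=[-17,88,31] → .
    (3,5)@(7, 11): e=[85,16,1] → X
    (6,5)@(13, 11): e=[-17,76,43] → .
    (3,6)@(7, 13): e=[85,4,13] → X
    (6,6)@(13, 13): e=[-17,64,55] → .
    (3,7)@(7, 15): e=[85,-8,25] → .
    (4,7)@(9, 15): e=[51,12,39] → X
    (6,7)@(13, 15): e=[-17,52,67] → .
    (4,8)@(9, 17): e=[51,0,51] → X  [on edge]
  covered (14 px):
    . . . . . . . .
    . . . . . . . .
    . . . . . . . .
    . . . . . X . .
    . . . . X X . .
    . . . X X X . .
    . . . X X X . .
    . . . . X X . .
    . . . . X X . .
    . . . . . X . .
    . . . . . . . .

Final: [[0,3],[1,4],[2,4],[3,5],[4,5]]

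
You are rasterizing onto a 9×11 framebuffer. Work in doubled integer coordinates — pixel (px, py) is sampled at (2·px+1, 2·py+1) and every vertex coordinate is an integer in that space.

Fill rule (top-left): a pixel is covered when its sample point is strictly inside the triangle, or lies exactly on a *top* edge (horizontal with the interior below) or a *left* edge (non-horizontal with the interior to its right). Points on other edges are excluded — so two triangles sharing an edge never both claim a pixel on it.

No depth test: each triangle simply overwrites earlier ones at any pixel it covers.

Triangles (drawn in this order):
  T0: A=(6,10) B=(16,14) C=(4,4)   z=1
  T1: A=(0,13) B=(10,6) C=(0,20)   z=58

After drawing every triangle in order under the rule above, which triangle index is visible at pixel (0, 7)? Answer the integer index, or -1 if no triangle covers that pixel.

T0:
  2·area = 52  (B↔C swapped to make it positive)
  edge (6, 10)→(4, 4): d=(-2,-6) top-left  bias=+0
  edge (4, 4)→(16, 14): d=(12,10) right/bottom  bias=-1
  edge (16, 14)→(6, 10): d=(-10,-4) top-left  bias=+0
    (1,0)@(3, 1): e=[0,-26,78] → .  [on edge]
    (2,2)@(5, 5): e=[4,2,46] → X
    (3,2)@(7, 5): e=[16,-18,54] → .
    (2,3)@(5, 7): e=[0,26,26] → X  [on edge]
    (3,3)@(7, 7): e=[12,6,34] → X
    (4,3)@(9, 7): e=[24,-14,42] → .
    (2,4)@(5, 9): e=[-4,50,6] → .
    (3,4)@(7, 9): e=[8,30,14] → X
    (4,4)@(9, 9): e=[20,10,22] → X
    (5,4)@(11, 9): e=[32,-10,30] → .
    (3,5)@(7, 11): e=[4,54,-6] → .
    (4,5)@(9, 11): e=[16,34,2] → X
    (3,6)@(7, 13): e=[0,78,-26] → .  [on edge]
    (4,9)@(9, 19): e=[0,130,-78] → .  [on edge]
  covered (7 px):
    . . . . . . . . .
    . . . . . . . . .
    . . X . . . . . .
    . . X X . . . . .
    . . . X X . . . .
    . . . . X X . . .
    . . . . . . . . .
    . . . . . . . . .
    . . . . . . . . .
    . . . . . . . . .
    . . . . . . . . .
T1:
  2·area = 70
  edge (0, 13)→(10, 6): d=(10,-7) top-left  bias=+0
  edge (10, 6)→(0, 20): d=(-10,14) right/bottom  bias=-1
  edge (0, 20)→(0, 13): d=(0,-7) top-left  bias=+0
    (4,3)@(9, 7): e=[3,4,63] → X
    (5,3)@(11, 7): e=[17,-24,77] → .
    (3,4)@(7, 9): e=[9,12,49] → X
    (4,4)@(9, 9): e=[23,-16,63] → .
    (1,5)@(3, 11): e=[1,48,21] → X
    (2,5)@(5, 11): e=[15,20,35] → X
    (3,5)@(7, 11): e=[29,-8,49] → .
    (0,6)@(1, 13): e=[7,56,7] → X
    (2,6)@(5, 13): e=[35,0,35] → .  [on edge]
    (0,7)@(1, 15): e=[27,36,7] → X
    (2,7)@(5, 15): e=[55,-20,35] → .
    (0,8)@(1, 17): e=[47,16,7] → X
  covered (9 px):
    . . . . . . . . .
    . . . . . . . . .
    . . . . . . . . .
    . . . . X . . . .
    . . . X . . . . .
    . X X . . . . . .
    X X . . . . . . .
    X X . . . . . . .
    X . . . . . . . .
    . . . . . . . . .
    . . . . . . . . .

Z-buffer (winner per pixel, '.' = empty):
  . . . . . . . . .
  . . . . . . . . .
  . . 0 . . . . . .
  . . 0 0 1 . . . .
  . . . 1 0 . . . .
  . 1 1 . 0 0 . . .
  1 1 . . . . . . .
  1 1 . . . . . . .
  1 . . . . . . . .
  . . . . . . . . .
  . . . . . . . . .

Final: 1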